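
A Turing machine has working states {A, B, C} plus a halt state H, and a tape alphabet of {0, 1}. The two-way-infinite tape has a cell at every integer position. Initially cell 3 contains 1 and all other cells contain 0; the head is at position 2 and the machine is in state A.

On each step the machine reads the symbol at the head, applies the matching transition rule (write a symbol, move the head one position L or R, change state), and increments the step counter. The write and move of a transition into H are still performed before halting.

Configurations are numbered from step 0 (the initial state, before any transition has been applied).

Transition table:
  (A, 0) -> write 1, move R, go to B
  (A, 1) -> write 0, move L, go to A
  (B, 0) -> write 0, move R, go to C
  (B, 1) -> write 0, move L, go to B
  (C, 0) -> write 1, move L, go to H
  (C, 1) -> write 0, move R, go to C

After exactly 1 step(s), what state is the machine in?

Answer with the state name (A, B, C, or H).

Answer: B

Derivation:
Step 1: in state A at pos 2, read 0 -> (A,0)->write 1,move R,goto B. Now: state=B, head=3, tape[1..4]=0110 (head:   ^)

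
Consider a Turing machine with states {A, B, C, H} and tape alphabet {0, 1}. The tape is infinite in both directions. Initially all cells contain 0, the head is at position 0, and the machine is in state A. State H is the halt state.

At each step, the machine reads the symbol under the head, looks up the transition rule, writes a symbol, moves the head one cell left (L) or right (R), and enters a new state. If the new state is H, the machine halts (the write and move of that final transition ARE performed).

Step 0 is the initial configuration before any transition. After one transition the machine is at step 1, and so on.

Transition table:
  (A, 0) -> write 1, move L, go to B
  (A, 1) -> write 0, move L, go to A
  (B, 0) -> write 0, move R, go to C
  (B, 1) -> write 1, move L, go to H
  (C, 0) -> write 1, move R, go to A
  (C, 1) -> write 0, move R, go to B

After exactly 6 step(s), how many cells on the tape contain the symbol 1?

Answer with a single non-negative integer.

Step 1: in state A at pos 0, read 0 -> (A,0)->write 1,move L,goto B. Now: state=B, head=-1, tape[-2..1]=0010 (head:  ^)
Step 2: in state B at pos -1, read 0 -> (B,0)->write 0,move R,goto C. Now: state=C, head=0, tape[-2..1]=0010 (head:   ^)
Step 3: in state C at pos 0, read 1 -> (C,1)->write 0,move R,goto B. Now: state=B, head=1, tape[-2..2]=00000 (head:    ^)
Step 4: in state B at pos 1, read 0 -> (B,0)->write 0,move R,goto C. Now: state=C, head=2, tape[-2..3]=000000 (head:     ^)
Step 5: in state C at pos 2, read 0 -> (C,0)->write 1,move R,goto A. Now: state=A, head=3, tape[-2..4]=0000100 (head:      ^)
Step 6: in state A at pos 3, read 0 -> (A,0)->write 1,move L,goto B. Now: state=B, head=2, tape[-2..4]=0000110 (head:     ^)
Cells containing 1 after step 6: {2, 3} -> 2 cell(s)

Answer: 2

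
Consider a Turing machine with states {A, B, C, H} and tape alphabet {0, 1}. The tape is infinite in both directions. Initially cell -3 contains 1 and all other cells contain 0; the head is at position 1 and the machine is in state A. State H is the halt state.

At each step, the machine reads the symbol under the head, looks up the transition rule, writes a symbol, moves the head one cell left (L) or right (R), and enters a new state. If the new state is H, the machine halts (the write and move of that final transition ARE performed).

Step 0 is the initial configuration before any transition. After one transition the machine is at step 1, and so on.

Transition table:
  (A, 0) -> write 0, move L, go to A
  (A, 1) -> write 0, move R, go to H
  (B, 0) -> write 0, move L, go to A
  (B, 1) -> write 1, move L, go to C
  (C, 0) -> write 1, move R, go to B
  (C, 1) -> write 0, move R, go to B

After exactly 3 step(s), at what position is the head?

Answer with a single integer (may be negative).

Step 1: in state A at pos 1, read 0 -> (A,0)->write 0,move L,goto A. Now: state=A, head=0, tape[-4..2]=0100000 (head:     ^)
Step 2: in state A at pos 0, read 0 -> (A,0)->write 0,move L,goto A. Now: state=A, head=-1, tape[-4..2]=0100000 (head:    ^)
Step 3: in state A at pos -1, read 0 -> (A,0)->write 0,move L,goto A. Now: state=A, head=-2, tape[-4..2]=0100000 (head:   ^)

Answer: -2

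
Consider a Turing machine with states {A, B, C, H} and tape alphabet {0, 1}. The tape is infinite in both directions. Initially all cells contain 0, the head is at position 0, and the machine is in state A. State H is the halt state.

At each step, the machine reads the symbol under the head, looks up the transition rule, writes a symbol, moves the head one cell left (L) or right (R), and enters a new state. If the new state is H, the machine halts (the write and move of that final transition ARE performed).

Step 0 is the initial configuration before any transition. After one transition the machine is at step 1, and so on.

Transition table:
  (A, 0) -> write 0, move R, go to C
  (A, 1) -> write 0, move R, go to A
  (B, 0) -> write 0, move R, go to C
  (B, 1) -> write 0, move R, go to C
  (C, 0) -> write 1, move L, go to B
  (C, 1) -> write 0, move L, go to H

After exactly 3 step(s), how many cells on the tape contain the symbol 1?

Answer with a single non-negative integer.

Answer: 1

Derivation:
Step 1: in state A at pos 0, read 0 -> (A,0)->write 0,move R,goto C. Now: state=C, head=1, tape[-1..2]=0000 (head:   ^)
Step 2: in state C at pos 1, read 0 -> (C,0)->write 1,move L,goto B. Now: state=B, head=0, tape[-1..2]=0010 (head:  ^)
Step 3: in state B at pos 0, read 0 -> (B,0)->write 0,move R,goto C. Now: state=C, head=1, tape[-1..2]=0010 (head:   ^)
Cells containing 1 after step 3: {1} -> 1 cell(s)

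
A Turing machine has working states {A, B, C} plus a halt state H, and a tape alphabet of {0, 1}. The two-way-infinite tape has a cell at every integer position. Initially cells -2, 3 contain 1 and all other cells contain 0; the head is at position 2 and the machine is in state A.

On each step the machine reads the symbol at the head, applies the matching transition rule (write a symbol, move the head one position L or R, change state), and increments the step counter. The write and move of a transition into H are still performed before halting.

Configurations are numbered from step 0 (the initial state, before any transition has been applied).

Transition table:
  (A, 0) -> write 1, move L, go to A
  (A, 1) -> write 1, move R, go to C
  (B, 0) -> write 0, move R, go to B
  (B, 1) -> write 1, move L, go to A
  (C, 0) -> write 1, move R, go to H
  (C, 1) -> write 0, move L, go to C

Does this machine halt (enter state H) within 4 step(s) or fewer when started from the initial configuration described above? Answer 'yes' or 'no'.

Answer: no

Derivation:
Step 1: in state A at pos 2, read 0 -> (A,0)->write 1,move L,goto A. Now: state=A, head=1, tape[-3..4]=01000110 (head:     ^)
Step 2: in state A at pos 1, read 0 -> (A,0)->write 1,move L,goto A. Now: state=A, head=0, tape[-3..4]=01001110 (head:    ^)
Step 3: in state A at pos 0, read 0 -> (A,0)->write 1,move L,goto A. Now: state=A, head=-1, tape[-3..4]=01011110 (head:   ^)
Step 4: in state A at pos -1, read 0 -> (A,0)->write 1,move L,goto A. Now: state=A, head=-2, tape[-3..4]=01111110 (head:  ^)
After 4 step(s): state = A (not H) -> not halted within 4 -> no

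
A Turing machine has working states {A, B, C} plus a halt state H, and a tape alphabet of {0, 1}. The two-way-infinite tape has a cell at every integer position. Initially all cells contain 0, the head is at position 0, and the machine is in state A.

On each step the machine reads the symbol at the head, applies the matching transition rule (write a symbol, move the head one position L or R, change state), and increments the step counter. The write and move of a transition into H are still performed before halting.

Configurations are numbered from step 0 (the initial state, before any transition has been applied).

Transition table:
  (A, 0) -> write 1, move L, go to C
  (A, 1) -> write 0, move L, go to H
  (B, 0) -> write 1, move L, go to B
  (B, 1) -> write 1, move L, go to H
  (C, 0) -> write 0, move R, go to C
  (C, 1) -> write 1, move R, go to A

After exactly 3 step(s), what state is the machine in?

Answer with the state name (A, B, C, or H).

Answer: A

Derivation:
Step 1: in state A at pos 0, read 0 -> (A,0)->write 1,move L,goto C. Now: state=C, head=-1, tape[-2..1]=0010 (head:  ^)
Step 2: in state C at pos -1, read 0 -> (C,0)->write 0,move R,goto C. Now: state=C, head=0, tape[-2..1]=0010 (head:   ^)
Step 3: in state C at pos 0, read 1 -> (C,1)->write 1,move R,goto A. Now: state=A, head=1, tape[-2..2]=00100 (head:    ^)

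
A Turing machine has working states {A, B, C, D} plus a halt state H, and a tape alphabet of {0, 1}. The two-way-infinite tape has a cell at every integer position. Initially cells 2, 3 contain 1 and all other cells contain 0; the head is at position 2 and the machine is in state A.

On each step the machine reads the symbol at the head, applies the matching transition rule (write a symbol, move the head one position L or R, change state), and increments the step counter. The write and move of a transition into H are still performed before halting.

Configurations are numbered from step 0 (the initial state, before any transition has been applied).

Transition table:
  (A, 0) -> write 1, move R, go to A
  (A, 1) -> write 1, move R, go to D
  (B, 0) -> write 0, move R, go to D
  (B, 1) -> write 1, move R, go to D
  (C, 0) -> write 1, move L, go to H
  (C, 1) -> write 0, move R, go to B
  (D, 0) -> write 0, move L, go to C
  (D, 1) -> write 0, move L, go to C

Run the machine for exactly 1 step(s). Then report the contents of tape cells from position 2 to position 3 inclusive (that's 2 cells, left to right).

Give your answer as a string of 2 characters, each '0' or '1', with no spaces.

Step 1: in state A at pos 2, read 1 -> (A,1)->write 1,move R,goto D. Now: state=D, head=3, tape[1..4]=0110 (head:   ^)

Answer: 11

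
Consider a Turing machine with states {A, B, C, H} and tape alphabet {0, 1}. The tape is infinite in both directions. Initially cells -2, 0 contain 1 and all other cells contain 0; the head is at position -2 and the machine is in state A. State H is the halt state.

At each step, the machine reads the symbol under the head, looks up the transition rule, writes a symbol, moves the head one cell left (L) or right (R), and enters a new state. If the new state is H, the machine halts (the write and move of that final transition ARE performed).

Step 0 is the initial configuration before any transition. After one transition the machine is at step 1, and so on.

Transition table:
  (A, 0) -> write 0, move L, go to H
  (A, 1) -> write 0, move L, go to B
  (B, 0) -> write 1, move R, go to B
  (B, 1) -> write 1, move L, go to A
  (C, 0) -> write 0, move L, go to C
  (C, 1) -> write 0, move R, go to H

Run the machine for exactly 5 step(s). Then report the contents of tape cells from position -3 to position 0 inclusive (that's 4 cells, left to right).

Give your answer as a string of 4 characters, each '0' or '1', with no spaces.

Step 1: in state A at pos -2, read 1 -> (A,1)->write 0,move L,goto B. Now: state=B, head=-3, tape[-4..1]=000010 (head:  ^)
Step 2: in state B at pos -3, read 0 -> (B,0)->write 1,move R,goto B. Now: state=B, head=-2, tape[-4..1]=010010 (head:   ^)
Step 3: in state B at pos -2, read 0 -> (B,0)->write 1,move R,goto B. Now: state=B, head=-1, tape[-4..1]=011010 (head:    ^)
Step 4: in state B at pos -1, read 0 -> (B,0)->write 1,move R,goto B. Now: state=B, head=0, tape[-4..1]=011110 (head:     ^)
Step 5: in state B at pos 0, read 1 -> (B,1)->write 1,move L,goto A. Now: state=A, head=-1, tape[-4..1]=011110 (head:    ^)

Answer: 1111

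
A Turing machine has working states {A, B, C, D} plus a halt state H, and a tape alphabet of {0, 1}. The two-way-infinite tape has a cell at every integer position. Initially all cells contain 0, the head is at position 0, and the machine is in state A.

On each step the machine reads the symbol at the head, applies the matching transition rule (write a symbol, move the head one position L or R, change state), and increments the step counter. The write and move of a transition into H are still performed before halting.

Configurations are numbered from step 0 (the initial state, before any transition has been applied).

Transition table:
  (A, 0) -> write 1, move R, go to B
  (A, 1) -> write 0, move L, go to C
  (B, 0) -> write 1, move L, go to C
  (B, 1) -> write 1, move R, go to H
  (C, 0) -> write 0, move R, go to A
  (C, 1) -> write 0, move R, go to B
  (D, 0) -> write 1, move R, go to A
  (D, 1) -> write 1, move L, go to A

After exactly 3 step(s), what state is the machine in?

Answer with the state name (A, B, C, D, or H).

Answer: B

Derivation:
Step 1: in state A at pos 0, read 0 -> (A,0)->write 1,move R,goto B. Now: state=B, head=1, tape[-1..2]=0100 (head:   ^)
Step 2: in state B at pos 1, read 0 -> (B,0)->write 1,move L,goto C. Now: state=C, head=0, tape[-1..2]=0110 (head:  ^)
Step 3: in state C at pos 0, read 1 -> (C,1)->write 0,move R,goto B. Now: state=B, head=1, tape[-1..2]=0010 (head:   ^)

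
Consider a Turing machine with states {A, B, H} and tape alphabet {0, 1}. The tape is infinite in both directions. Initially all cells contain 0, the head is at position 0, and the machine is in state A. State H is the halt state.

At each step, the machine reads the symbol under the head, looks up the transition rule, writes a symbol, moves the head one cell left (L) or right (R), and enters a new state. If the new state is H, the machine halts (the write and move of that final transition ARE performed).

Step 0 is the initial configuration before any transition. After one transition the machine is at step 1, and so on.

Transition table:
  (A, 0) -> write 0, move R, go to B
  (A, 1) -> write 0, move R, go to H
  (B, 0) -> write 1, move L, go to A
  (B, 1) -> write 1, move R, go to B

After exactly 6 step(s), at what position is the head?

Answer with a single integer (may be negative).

Answer: 2

Derivation:
Step 1: in state A at pos 0, read 0 -> (A,0)->write 0,move R,goto B. Now: state=B, head=1, tape[-1..2]=0000 (head:   ^)
Step 2: in state B at pos 1, read 0 -> (B,0)->write 1,move L,goto A. Now: state=A, head=0, tape[-1..2]=0010 (head:  ^)
Step 3: in state A at pos 0, read 0 -> (A,0)->write 0,move R,goto B. Now: state=B, head=1, tape[-1..2]=0010 (head:   ^)
Step 4: in state B at pos 1, read 1 -> (B,1)->write 1,move R,goto B. Now: state=B, head=2, tape[-1..3]=00100 (head:    ^)
Step 5: in state B at pos 2, read 0 -> (B,0)->write 1,move L,goto A. Now: state=A, head=1, tape[-1..3]=00110 (head:   ^)
Step 6: in state A at pos 1, read 1 -> (A,1)->write 0,move R,goto H. Now: state=H, head=2, tape[-1..3]=00010 (head:    ^)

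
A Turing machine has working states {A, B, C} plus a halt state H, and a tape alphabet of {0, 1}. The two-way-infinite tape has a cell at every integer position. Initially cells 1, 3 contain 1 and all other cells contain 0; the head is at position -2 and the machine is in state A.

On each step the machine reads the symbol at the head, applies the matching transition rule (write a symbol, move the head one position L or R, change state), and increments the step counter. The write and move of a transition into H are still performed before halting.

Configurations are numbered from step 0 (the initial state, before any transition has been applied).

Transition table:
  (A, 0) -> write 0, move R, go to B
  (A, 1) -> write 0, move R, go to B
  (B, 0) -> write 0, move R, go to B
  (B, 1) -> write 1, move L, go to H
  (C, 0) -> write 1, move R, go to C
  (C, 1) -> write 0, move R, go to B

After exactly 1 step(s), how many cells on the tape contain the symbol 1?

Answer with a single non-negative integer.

Answer: 2

Derivation:
Step 1: in state A at pos -2, read 0 -> (A,0)->write 0,move R,goto B. Now: state=B, head=-1, tape[-3..4]=00001010 (head:   ^)
Cells containing 1 after step 1: {1, 3} -> 2 cell(s)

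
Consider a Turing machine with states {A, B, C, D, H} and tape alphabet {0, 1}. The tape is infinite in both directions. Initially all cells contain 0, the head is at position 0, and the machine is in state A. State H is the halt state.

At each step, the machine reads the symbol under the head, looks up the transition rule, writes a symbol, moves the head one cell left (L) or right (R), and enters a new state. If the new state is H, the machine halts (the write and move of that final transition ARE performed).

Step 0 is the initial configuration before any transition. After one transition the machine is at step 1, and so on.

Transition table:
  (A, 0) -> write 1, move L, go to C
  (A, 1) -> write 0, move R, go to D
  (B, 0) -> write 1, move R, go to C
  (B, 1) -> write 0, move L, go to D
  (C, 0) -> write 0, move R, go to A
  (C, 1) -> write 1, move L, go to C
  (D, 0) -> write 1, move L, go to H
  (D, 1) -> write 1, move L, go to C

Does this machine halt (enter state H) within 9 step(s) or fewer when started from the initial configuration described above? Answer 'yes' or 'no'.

Answer: yes

Derivation:
Step 1: in state A at pos 0, read 0 -> (A,0)->write 1,move L,goto C. Now: state=C, head=-1, tape[-2..1]=0010 (head:  ^)
Step 2: in state C at pos -1, read 0 -> (C,0)->write 0,move R,goto A. Now: state=A, head=0, tape[-2..1]=0010 (head:   ^)
Step 3: in state A at pos 0, read 1 -> (A,1)->write 0,move R,goto D. Now: state=D, head=1, tape[-2..2]=00000 (head:    ^)
Step 4: in state D at pos 1, read 0 -> (D,0)->write 1,move L,goto H. Now: state=H, head=0, tape[-2..2]=00010 (head:   ^)
State H reached at step 4; 4 <= 9 -> yes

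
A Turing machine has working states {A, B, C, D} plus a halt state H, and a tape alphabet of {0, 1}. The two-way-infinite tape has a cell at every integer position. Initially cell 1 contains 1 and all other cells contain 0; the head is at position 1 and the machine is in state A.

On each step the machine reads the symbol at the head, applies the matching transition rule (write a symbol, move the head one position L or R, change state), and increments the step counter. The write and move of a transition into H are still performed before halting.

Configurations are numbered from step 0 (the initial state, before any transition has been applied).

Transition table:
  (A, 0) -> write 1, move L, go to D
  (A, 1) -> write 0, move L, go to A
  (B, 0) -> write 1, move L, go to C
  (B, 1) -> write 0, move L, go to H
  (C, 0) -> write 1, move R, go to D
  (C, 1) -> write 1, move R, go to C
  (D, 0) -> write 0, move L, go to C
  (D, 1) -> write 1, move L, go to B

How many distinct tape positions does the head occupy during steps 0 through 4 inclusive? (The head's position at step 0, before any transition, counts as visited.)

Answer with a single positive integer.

Answer: 4

Derivation:
Step 1: in state A at pos 1, read 1 -> (A,1)->write 0,move L,goto A. Now: state=A, head=0, tape[-1..2]=0000 (head:  ^)
Step 2: in state A at pos 0, read 0 -> (A,0)->write 1,move L,goto D. Now: state=D, head=-1, tape[-2..2]=00100 (head:  ^)
Step 3: in state D at pos -1, read 0 -> (D,0)->write 0,move L,goto C. Now: state=C, head=-2, tape[-3..2]=000100 (head:  ^)
Step 4: in state C at pos -2, read 0 -> (C,0)->write 1,move R,goto D. Now: state=D, head=-1, tape[-3..2]=010100 (head:   ^)
Head positions at steps 0..4: starting at 1, distinct positions visited = {-2, -1, 0, 1} -> 4 position(s)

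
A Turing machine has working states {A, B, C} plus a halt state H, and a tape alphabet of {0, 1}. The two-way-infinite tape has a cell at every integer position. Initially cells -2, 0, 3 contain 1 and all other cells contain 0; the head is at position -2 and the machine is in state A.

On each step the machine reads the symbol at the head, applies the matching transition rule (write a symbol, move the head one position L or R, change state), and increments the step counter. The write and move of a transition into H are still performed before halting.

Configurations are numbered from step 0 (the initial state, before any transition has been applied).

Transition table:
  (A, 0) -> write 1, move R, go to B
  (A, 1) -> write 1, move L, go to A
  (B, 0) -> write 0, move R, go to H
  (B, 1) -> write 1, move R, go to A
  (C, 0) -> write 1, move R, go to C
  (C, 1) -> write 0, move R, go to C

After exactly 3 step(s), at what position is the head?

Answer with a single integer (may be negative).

Step 1: in state A at pos -2, read 1 -> (A,1)->write 1,move L,goto A. Now: state=A, head=-3, tape[-4..4]=001010010 (head:  ^)
Step 2: in state A at pos -3, read 0 -> (A,0)->write 1,move R,goto B. Now: state=B, head=-2, tape[-4..4]=011010010 (head:   ^)
Step 3: in state B at pos -2, read 1 -> (B,1)->write 1,move R,goto A. Now: state=A, head=-1, tape[-4..4]=011010010 (head:    ^)

Answer: -1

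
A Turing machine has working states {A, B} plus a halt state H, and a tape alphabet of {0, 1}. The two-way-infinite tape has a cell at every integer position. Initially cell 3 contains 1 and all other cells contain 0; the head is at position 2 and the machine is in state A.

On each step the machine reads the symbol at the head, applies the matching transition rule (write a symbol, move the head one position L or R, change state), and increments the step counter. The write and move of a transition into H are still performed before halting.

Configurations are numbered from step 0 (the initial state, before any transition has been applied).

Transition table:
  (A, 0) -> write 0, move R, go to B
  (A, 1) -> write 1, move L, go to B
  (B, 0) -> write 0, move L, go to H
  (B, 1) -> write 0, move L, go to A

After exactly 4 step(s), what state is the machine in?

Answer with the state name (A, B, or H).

Step 1: in state A at pos 2, read 0 -> (A,0)->write 0,move R,goto B. Now: state=B, head=3, tape[1..4]=0010 (head:   ^)
Step 2: in state B at pos 3, read 1 -> (B,1)->write 0,move L,goto A. Now: state=A, head=2, tape[1..4]=0000 (head:  ^)
Step 3: in state A at pos 2, read 0 -> (A,0)->write 0,move R,goto B. Now: state=B, head=3, tape[1..4]=0000 (head:   ^)
Step 4: in state B at pos 3, read 0 -> (B,0)->write 0,move L,goto H. Now: state=H, head=2, tape[1..4]=0000 (head:  ^)

Answer: H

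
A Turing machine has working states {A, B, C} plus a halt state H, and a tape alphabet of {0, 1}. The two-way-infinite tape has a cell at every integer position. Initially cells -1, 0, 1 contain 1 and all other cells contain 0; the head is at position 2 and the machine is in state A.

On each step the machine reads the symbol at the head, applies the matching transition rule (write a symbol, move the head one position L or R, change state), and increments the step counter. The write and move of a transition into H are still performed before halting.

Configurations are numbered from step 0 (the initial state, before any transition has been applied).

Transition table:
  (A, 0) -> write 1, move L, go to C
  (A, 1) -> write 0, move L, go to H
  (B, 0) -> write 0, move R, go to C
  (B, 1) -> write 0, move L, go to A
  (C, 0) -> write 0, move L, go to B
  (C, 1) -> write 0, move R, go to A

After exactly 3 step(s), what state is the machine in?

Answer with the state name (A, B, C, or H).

Answer: H

Derivation:
Step 1: in state A at pos 2, read 0 -> (A,0)->write 1,move L,goto C. Now: state=C, head=1, tape[-2..3]=011110 (head:    ^)
Step 2: in state C at pos 1, read 1 -> (C,1)->write 0,move R,goto A. Now: state=A, head=2, tape[-2..3]=011010 (head:     ^)
Step 3: in state A at pos 2, read 1 -> (A,1)->write 0,move L,goto H. Now: state=H, head=1, tape[-2..3]=011000 (head:    ^)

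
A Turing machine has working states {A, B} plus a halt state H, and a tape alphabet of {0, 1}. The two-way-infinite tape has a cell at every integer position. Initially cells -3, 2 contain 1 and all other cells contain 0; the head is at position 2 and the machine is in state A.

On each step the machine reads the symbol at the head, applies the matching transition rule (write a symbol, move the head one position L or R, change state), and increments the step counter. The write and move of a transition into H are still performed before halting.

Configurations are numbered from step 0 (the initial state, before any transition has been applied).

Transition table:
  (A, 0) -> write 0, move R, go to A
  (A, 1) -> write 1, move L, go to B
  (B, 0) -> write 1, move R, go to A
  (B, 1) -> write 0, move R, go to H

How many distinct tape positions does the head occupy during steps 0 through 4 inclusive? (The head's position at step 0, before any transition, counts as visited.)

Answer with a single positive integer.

Answer: 2

Derivation:
Step 1: in state A at pos 2, read 1 -> (A,1)->write 1,move L,goto B. Now: state=B, head=1, tape[-4..3]=01000010 (head:      ^)
Step 2: in state B at pos 1, read 0 -> (B,0)->write 1,move R,goto A. Now: state=A, head=2, tape[-4..3]=01000110 (head:       ^)
Step 3: in state A at pos 2, read 1 -> (A,1)->write 1,move L,goto B. Now: state=B, head=1, tape[-4..3]=01000110 (head:      ^)
Step 4: in state B at pos 1, read 1 -> (B,1)->write 0,move R,goto H. Now: state=H, head=2, tape[-4..3]=01000010 (head:       ^)
Head positions at steps 0..4: starting at 2, distinct positions visited = {1, 2} -> 2 position(s)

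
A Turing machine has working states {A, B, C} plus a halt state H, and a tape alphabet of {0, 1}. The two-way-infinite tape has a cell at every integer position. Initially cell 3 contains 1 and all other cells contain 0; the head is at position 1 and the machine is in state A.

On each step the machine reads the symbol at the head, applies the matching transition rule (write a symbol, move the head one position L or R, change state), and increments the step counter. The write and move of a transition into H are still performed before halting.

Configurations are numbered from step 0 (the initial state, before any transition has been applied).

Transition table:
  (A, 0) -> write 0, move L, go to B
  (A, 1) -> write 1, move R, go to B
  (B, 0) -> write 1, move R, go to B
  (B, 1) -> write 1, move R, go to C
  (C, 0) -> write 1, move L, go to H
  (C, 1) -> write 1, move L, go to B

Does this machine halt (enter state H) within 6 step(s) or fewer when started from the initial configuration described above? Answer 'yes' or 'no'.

Answer: yes

Derivation:
Step 1: in state A at pos 1, read 0 -> (A,0)->write 0,move L,goto B. Now: state=B, head=0, tape[-1..4]=000010 (head:  ^)
Step 2: in state B at pos 0, read 0 -> (B,0)->write 1,move R,goto B. Now: state=B, head=1, tape[-1..4]=010010 (head:   ^)
Step 3: in state B at pos 1, read 0 -> (B,0)->write 1,move R,goto B. Now: state=B, head=2, tape[-1..4]=011010 (head:    ^)
Step 4: in state B at pos 2, read 0 -> (B,0)->write 1,move R,goto B. Now: state=B, head=3, tape[-1..4]=011110 (head:     ^)
Step 5: in state B at pos 3, read 1 -> (B,1)->write 1,move R,goto C. Now: state=C, head=4, tape[-1..5]=0111100 (head:      ^)
Step 6: in state C at pos 4, read 0 -> (C,0)->write 1,move L,goto H. Now: state=H, head=3, tape[-1..5]=0111110 (head:     ^)
State H reached at step 6; 6 <= 6 -> yes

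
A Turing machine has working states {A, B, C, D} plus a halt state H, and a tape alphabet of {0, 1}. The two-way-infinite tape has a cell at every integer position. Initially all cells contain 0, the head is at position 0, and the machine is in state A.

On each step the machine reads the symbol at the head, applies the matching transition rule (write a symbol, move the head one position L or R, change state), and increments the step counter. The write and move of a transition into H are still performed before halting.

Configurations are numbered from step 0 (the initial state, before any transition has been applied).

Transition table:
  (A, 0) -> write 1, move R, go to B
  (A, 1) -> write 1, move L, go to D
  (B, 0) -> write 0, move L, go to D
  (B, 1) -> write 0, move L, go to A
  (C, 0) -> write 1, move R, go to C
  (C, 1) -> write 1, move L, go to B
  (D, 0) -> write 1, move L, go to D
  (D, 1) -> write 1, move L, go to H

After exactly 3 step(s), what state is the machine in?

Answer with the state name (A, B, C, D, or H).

Step 1: in state A at pos 0, read 0 -> (A,0)->write 1,move R,goto B. Now: state=B, head=1, tape[-1..2]=0100 (head:   ^)
Step 2: in state B at pos 1, read 0 -> (B,0)->write 0,move L,goto D. Now: state=D, head=0, tape[-1..2]=0100 (head:  ^)
Step 3: in state D at pos 0, read 1 -> (D,1)->write 1,move L,goto H. Now: state=H, head=-1, tape[-2..2]=00100 (head:  ^)

Answer: H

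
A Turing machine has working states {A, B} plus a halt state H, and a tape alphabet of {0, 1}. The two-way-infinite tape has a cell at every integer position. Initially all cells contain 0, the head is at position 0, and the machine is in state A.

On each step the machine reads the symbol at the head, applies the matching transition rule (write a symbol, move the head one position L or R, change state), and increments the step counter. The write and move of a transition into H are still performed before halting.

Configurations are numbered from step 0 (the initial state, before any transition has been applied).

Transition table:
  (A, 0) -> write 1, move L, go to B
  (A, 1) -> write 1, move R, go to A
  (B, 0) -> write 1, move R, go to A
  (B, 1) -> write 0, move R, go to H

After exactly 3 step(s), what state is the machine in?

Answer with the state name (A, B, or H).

Answer: A

Derivation:
Step 1: in state A at pos 0, read 0 -> (A,0)->write 1,move L,goto B. Now: state=B, head=-1, tape[-2..1]=0010 (head:  ^)
Step 2: in state B at pos -1, read 0 -> (B,0)->write 1,move R,goto A. Now: state=A, head=0, tape[-2..1]=0110 (head:   ^)
Step 3: in state A at pos 0, read 1 -> (A,1)->write 1,move R,goto A. Now: state=A, head=1, tape[-2..2]=01100 (head:    ^)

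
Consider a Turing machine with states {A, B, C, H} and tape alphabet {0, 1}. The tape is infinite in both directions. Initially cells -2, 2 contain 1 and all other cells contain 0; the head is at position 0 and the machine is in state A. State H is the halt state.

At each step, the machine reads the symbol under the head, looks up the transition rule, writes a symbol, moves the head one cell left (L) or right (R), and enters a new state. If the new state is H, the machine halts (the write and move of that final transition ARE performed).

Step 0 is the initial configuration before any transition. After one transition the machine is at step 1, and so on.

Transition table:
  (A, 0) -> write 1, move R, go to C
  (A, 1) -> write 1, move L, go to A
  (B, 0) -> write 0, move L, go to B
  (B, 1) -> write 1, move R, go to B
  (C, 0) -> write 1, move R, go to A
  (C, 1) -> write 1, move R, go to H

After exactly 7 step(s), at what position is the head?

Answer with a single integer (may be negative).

Step 1: in state A at pos 0, read 0 -> (A,0)->write 1,move R,goto C. Now: state=C, head=1, tape[-3..3]=0101010 (head:     ^)
Step 2: in state C at pos 1, read 0 -> (C,0)->write 1,move R,goto A. Now: state=A, head=2, tape[-3..3]=0101110 (head:      ^)
Step 3: in state A at pos 2, read 1 -> (A,1)->write 1,move L,goto A. Now: state=A, head=1, tape[-3..3]=0101110 (head:     ^)
Step 4: in state A at pos 1, read 1 -> (A,1)->write 1,move L,goto A. Now: state=A, head=0, tape[-3..3]=0101110 (head:    ^)
Step 5: in state A at pos 0, read 1 -> (A,1)->write 1,move L,goto A. Now: state=A, head=-1, tape[-3..3]=0101110 (head:   ^)
Step 6: in state A at pos -1, read 0 -> (A,0)->write 1,move R,goto C. Now: state=C, head=0, tape[-3..3]=0111110 (head:    ^)
Step 7: in state C at pos 0, read 1 -> (C,1)->write 1,move R,goto H. Now: state=H, head=1, tape[-3..3]=0111110 (head:     ^)

Answer: 1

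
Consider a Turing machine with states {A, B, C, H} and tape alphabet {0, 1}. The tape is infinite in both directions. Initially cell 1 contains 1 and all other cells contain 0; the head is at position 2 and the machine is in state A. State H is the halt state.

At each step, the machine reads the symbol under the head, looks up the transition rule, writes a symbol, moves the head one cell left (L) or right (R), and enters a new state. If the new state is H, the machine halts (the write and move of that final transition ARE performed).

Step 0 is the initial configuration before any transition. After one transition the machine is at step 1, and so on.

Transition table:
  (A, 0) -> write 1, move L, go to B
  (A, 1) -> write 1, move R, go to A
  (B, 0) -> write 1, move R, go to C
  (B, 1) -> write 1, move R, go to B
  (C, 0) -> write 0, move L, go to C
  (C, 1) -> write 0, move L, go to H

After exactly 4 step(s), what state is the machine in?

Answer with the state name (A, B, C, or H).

Step 1: in state A at pos 2, read 0 -> (A,0)->write 1,move L,goto B. Now: state=B, head=1, tape[0..3]=0110 (head:  ^)
Step 2: in state B at pos 1, read 1 -> (B,1)->write 1,move R,goto B. Now: state=B, head=2, tape[0..3]=0110 (head:   ^)
Step 3: in state B at pos 2, read 1 -> (B,1)->write 1,move R,goto B. Now: state=B, head=3, tape[0..4]=01100 (head:    ^)
Step 4: in state B at pos 3, read 0 -> (B,0)->write 1,move R,goto C. Now: state=C, head=4, tape[0..5]=011100 (head:     ^)

Answer: C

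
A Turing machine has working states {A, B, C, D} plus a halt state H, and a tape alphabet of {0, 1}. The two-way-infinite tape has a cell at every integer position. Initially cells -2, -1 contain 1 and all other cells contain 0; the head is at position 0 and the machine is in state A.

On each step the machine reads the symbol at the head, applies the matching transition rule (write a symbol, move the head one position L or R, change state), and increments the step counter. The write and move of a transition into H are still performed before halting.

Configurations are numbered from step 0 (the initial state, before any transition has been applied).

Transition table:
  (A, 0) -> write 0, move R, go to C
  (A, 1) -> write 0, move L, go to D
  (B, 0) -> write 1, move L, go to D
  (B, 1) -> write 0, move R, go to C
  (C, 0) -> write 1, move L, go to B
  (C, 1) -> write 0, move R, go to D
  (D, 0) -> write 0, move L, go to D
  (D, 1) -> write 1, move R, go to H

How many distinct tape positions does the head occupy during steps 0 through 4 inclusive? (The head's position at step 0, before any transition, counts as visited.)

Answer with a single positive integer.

Answer: 3

Derivation:
Step 1: in state A at pos 0, read 0 -> (A,0)->write 0,move R,goto C. Now: state=C, head=1, tape[-3..2]=011000 (head:     ^)
Step 2: in state C at pos 1, read 0 -> (C,0)->write 1,move L,goto B. Now: state=B, head=0, tape[-3..2]=011010 (head:    ^)
Step 3: in state B at pos 0, read 0 -> (B,0)->write 1,move L,goto D. Now: state=D, head=-1, tape[-3..2]=011110 (head:   ^)
Step 4: in state D at pos -1, read 1 -> (D,1)->write 1,move R,goto H. Now: state=H, head=0, tape[-3..2]=011110 (head:    ^)
Head positions at steps 0..4: starting at 0, distinct positions visited = {-1, 0, 1} -> 3 position(s)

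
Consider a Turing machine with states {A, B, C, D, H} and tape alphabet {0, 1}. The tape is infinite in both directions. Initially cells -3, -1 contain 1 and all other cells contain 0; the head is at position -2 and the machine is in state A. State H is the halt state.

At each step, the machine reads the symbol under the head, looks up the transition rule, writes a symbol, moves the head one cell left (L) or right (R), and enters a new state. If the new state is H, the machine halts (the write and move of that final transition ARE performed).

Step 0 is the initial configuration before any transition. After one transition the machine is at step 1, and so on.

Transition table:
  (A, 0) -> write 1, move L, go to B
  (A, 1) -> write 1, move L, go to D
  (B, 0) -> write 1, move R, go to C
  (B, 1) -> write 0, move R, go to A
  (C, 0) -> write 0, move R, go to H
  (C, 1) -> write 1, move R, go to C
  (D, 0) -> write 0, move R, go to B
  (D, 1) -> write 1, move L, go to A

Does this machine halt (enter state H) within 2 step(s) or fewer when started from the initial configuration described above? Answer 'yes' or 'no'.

Answer: no

Derivation:
Step 1: in state A at pos -2, read 0 -> (A,0)->write 1,move L,goto B. Now: state=B, head=-3, tape[-4..0]=01110 (head:  ^)
Step 2: in state B at pos -3, read 1 -> (B,1)->write 0,move R,goto A. Now: state=A, head=-2, tape[-4..0]=00110 (head:   ^)
After 2 step(s): state = A (not H) -> not halted within 2 -> no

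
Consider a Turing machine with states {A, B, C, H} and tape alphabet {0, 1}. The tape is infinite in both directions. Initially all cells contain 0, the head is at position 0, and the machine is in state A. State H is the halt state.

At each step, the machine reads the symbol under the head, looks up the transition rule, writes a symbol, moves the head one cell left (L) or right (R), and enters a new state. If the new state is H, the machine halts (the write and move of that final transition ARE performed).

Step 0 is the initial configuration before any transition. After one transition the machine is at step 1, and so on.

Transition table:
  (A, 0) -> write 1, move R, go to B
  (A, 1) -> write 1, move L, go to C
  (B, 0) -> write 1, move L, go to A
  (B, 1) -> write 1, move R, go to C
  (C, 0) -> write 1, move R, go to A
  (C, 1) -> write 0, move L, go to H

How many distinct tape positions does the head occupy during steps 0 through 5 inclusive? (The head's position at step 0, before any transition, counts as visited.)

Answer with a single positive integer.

Answer: 3

Derivation:
Step 1: in state A at pos 0, read 0 -> (A,0)->write 1,move R,goto B. Now: state=B, head=1, tape[-1..2]=0100 (head:   ^)
Step 2: in state B at pos 1, read 0 -> (B,0)->write 1,move L,goto A. Now: state=A, head=0, tape[-1..2]=0110 (head:  ^)
Step 3: in state A at pos 0, read 1 -> (A,1)->write 1,move L,goto C. Now: state=C, head=-1, tape[-2..2]=00110 (head:  ^)
Step 4: in state C at pos -1, read 0 -> (C,0)->write 1,move R,goto A. Now: state=A, head=0, tape[-2..2]=01110 (head:   ^)
Step 5: in state A at pos 0, read 1 -> (A,1)->write 1,move L,goto C. Now: state=C, head=-1, tape[-2..2]=01110 (head:  ^)
Head positions at steps 0..5: starting at 0, distinct positions visited = {-1, 0, 1} -> 3 position(s)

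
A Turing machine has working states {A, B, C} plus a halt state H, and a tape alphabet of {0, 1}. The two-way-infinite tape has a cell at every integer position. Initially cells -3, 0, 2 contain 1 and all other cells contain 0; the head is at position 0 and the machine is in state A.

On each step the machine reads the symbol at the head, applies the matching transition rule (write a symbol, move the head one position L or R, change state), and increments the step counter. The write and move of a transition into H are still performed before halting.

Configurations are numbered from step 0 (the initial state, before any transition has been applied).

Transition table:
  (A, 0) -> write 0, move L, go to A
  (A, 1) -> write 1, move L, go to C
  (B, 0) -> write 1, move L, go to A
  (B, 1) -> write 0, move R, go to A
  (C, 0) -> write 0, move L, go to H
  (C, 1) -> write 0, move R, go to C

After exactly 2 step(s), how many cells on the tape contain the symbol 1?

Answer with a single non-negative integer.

Step 1: in state A at pos 0, read 1 -> (A,1)->write 1,move L,goto C. Now: state=C, head=-1, tape[-4..3]=01001010 (head:    ^)
Step 2: in state C at pos -1, read 0 -> (C,0)->write 0,move L,goto H. Now: state=H, head=-2, tape[-4..3]=01001010 (head:   ^)
Cells containing 1 after step 2: {-3, 0, 2} -> 3 cell(s)

Answer: 3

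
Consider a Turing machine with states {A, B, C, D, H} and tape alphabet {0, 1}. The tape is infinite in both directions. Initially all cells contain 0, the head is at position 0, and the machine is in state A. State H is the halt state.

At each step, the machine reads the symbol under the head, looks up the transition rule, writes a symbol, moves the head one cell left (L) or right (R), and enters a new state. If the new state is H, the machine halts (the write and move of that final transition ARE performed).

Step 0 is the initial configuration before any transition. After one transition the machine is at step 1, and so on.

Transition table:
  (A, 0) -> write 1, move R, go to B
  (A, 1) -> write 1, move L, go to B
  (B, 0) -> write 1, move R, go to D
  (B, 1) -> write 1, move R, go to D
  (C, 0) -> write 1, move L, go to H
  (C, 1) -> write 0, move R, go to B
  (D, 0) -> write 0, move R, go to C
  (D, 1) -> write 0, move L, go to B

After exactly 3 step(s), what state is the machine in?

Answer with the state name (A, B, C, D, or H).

Answer: C

Derivation:
Step 1: in state A at pos 0, read 0 -> (A,0)->write 1,move R,goto B. Now: state=B, head=1, tape[-1..2]=0100 (head:   ^)
Step 2: in state B at pos 1, read 0 -> (B,0)->write 1,move R,goto D. Now: state=D, head=2, tape[-1..3]=01100 (head:    ^)
Step 3: in state D at pos 2, read 0 -> (D,0)->write 0,move R,goto C. Now: state=C, head=3, tape[-1..4]=011000 (head:     ^)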